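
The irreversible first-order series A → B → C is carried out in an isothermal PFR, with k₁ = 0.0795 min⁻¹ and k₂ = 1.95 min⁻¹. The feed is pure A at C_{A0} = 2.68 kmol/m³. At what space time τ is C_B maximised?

The intermediate peaks when r₁ = r₂, i.e. k₁e^(−k₁τ) = k₂e^(−k₂τ), giving τ_opt = ln(k₂/k₁)/(k₂−k₁).
= ln(1.95/0.0795)/(1.95−0.0795) = ln(24.53)/1.871 = 3.200/1.871 = 1.71 min.

1.71 min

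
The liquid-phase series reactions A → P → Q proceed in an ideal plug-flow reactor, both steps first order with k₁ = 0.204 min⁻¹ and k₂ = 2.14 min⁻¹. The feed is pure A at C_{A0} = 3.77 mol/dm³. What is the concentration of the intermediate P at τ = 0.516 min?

0.226 mol/dm³

Solving the coupled first-order balances gives C_P(τ) = [k₁/(k₂−k₁)]·C_{A0}·(e^(−k₁τ) − e^(−k₂τ)).
e^(−k₁τ) = e^(−0.204×0.516) = e^(−0.1053) = 0.9001; e^(−k₂τ) = e^(−1.104) = 0.3315.
C_P = 0.204×3.77/(2.14−0.204) × (0.9001−0.3315) = 0.3973×0.5686 = 0.2259 mol/dm³.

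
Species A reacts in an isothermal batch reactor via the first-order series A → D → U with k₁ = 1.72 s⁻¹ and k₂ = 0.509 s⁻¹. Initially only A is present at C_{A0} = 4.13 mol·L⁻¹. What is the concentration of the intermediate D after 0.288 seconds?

The intermediate concentration in a first-order A→B→C sequence is C_D = k₁C_{A0}(e^(−k₁t) − e^(−k₂t))/(k₂−k₁).
e^(−k₁t) = e^(−1.72×0.288) = e^(−0.4954) = 0.6094; e^(−k₂t) = e^(−0.1466) = 0.8636.
C_D = 1.72×4.13/(0.509−1.72) × (0.6094−0.8636) = (-5.866)×(-0.2543) = 1.492 mol·L⁻¹.

1.49 mol·L⁻¹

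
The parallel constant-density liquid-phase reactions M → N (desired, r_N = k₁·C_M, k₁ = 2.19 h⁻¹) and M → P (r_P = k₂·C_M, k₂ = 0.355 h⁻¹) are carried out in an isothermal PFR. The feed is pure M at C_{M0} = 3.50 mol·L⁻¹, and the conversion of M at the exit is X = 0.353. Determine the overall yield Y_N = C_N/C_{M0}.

0.304

C_M = C_{M0}(1−X) = 2.264 mol·L⁻¹.
Both paths are first order in M, so the instantaneous fraction to N is constant: dC_N/d(−C_M) = k₁/(k₁+k₂) = 0.8605.
C_N = 0.8605·(C_{M0}−C_M) = 0.8605×1.236 = 1.06 mol·L⁻¹.
Y_N = C_N/C_{M0} = 1.063/3.50 = 0.304.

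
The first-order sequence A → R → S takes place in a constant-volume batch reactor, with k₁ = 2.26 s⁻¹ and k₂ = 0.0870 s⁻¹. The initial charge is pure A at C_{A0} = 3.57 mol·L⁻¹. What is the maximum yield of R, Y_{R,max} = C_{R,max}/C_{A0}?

For a first-order series the maximum intermediate yield is C_{R,max}/C_{A0} = (k₁/k₂)^[k₂/(k₂−k₁)].
= (2.26/0.0870)^(0.0870/(0.0870−2.26)) = (25.98)^(-0.04004) = 0.8777.

0.878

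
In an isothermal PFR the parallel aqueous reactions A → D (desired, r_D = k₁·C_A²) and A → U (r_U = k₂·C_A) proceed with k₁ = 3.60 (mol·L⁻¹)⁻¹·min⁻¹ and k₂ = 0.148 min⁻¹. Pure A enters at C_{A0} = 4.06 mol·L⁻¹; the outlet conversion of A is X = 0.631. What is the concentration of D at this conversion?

C_A = C_{A0}(1−X) = 1.498 mol·L⁻¹.
Along a PFR/batch, dC_U/dC_A = −r_U/(r_D+r_U) = −k₂/(k₂+k₁·C_A).
Integrating from C_{A0} to C_A: C_U = (0.148/3.60)·ln[(0.148+3.60·4.06)/(0.148+3.60·1.50)] = 0.04111·ln(14.76/5.541) = 0.04029 mol·L⁻¹.
Then C_D = (C_{A0}−C_A) − C_U = 2.562 − 0.04029 = 2.522 mol·L⁻¹.

2.52 mol·L⁻¹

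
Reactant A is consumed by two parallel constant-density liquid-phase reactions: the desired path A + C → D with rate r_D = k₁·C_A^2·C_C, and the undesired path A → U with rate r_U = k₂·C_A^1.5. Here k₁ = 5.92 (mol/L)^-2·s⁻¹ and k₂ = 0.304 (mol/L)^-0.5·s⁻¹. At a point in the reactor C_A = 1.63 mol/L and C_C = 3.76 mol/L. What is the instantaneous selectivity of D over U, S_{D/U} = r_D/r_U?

93.5

S_{D/U} = r_D/r_U = (k₁·C_A^2·C_C)/(k₂·C_A^1.5) = (k₁/k₂)·C_A^0.5·C_C.
= (5.92×1.630^2×3.760) / (0.304×1.630^1.5) = 59.14/0.6326 = 93.5.
Since the desired path is higher order in A, keeping C_A high (PFR or concentrated feed) favours D.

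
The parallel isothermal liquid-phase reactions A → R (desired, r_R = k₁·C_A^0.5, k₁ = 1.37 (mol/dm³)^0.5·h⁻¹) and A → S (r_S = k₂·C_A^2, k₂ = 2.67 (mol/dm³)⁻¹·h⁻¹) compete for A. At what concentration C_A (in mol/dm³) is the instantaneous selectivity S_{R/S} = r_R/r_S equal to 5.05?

S_{R/S} = (k₁/k₂)·C_A^-1.5 ⇒ C_A = (S·k₂/k₁)^(1/(-1.5)).
= (5.05×2.67/1.37)^(-0.6667) = (9.842)^(-0.6667) = 0.218 mol/dm³.

0.218 mol/dm³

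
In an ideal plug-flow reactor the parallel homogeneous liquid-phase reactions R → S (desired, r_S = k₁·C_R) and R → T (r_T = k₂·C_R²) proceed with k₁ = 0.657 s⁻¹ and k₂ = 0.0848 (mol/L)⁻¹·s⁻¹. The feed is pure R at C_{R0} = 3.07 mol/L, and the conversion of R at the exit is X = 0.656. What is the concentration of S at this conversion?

C_R = C_{R0}(1−X) = 1.056 mol/L.
Along a PFR/batch, dC_S/dC_R = −r_S/(r_S+r_T) = −k₁/(k₁+k₂·C_R).
Integrating from C_{R0} to C_R: C_S = (0.657/0.0848)·ln[(0.657+0.0848·3.07)/(0.657+0.0848·1.06)] = 7.748·ln(0.9173/0.7466) = 1.596 mol/L.

1.60 mol/L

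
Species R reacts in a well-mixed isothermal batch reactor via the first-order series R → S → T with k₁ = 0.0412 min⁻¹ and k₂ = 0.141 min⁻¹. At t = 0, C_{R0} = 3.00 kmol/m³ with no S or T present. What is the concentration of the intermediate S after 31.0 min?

0.330 kmol/m³

The intermediate concentration in a first-order A→B→C sequence is C_S = k₁C_{R0}(e^(−k₁t) − e^(−k₂t))/(k₂−k₁).
e^(−k₁t) = e^(−0.0412×31.0) = e^(−1.277) = 0.2788; e^(−k₂t) = e^(−4.371) = 0.01264.
C_S = 0.0412×3.00/(0.141−0.0412) × (0.2788−0.01264) = 1.238×0.2662 = 0.3297 kmol/m³.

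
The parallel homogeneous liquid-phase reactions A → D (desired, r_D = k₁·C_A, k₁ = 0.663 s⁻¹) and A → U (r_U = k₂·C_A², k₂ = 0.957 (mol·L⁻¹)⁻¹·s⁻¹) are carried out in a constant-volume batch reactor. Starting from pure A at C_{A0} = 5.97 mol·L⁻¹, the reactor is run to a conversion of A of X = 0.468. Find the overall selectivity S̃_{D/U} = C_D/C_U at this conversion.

0.156

C_A = C_{A0}(1−X) = 3.176 mol·L⁻¹.
Along a PFR/batch, dC_D/dC_A = −r_D/(r_D+r_U) = −k₁/(k₁+k₂·C_A).
Integrating from C_{A0} to C_A: C_D = (0.663/0.957)·ln[(0.663+0.957·5.97)/(0.663+0.957·3.18)] = 0.6928·ln(6.376/3.702) = 0.3766 mol·L⁻¹.
C_U = (C_{A0}−C_A)−C_D = 2.417 mol·L⁻¹; S̃_{D/U} = 0.3766/2.417 = 0.156.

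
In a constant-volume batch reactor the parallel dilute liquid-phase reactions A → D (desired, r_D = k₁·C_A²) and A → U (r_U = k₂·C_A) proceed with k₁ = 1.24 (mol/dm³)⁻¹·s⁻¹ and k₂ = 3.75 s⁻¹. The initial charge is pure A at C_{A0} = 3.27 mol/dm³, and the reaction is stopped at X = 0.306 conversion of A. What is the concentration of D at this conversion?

0.477 mol/dm³

C_A = C_{A0}(1−X) = 2.269 mol/dm³.
Along a PFR/batch, dC_U/dC_A = −r_U/(r_D+r_U) = −k₂/(k₂+k₁·C_A).
Integrating from C_{A0} to C_A: C_U = (3.75/1.24)·ln[(3.75+1.24·3.27)/(3.75+1.24·2.27)] = 3.024·ln(7.805/6.564) = 0.5236 mol/dm³.
Then C_D = (C_{A0}−C_A) − C_U = 1.001 − 0.5236 = 0.4770 mol/dm³.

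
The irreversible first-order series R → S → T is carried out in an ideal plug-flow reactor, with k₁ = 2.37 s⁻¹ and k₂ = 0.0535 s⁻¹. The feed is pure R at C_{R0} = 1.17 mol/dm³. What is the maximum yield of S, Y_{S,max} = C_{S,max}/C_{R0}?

Evaluating C_S at τ_opt = ln(k₂/k₁)/(k₂−k₁) gives C_{S,max}/C_{R0} = (k₁/k₂)^[k₂/(k₂−k₁)].
= (2.37/0.0535)^(0.0535/(0.0535−2.37)) = (44.30)^(-0.02310) = 0.9162.

0.916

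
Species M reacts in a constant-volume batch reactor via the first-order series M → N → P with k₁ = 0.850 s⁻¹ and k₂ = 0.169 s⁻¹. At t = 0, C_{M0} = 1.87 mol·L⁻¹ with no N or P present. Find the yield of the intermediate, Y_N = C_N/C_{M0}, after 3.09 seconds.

0.650

For first-order series with pure M initially, C_N(t) = k₁C_{M0}/(k₂−k₁)·(e^(−k₁t) − e^(−k₂t)).
e^(−k₁t) = e^(−0.850×3.09) = e^(−2.626) = 0.07233; e^(−k₂t) = e^(−0.5222) = 0.5932.
C_N = 0.850×1.87/(0.169−0.850) × (0.07233−0.5932) = (-2.334)×(-0.5209) = 1.216 mol·L⁻¹.
Y_N = C_N/C_{M0} = 1.216/1.87 = 0.650.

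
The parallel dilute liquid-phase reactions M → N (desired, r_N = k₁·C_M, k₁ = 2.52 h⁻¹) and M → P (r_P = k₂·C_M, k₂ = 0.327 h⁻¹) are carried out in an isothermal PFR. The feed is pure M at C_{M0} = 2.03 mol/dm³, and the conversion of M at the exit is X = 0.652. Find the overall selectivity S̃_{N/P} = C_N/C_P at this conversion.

C_M = C_{M0}(1−X) = 0.7064 mol/dm³.
Both paths are first order in M, so the instantaneous fraction to N is constant: dC_N/d(−C_M) = k₁/(k₁+k₂) = 0.8851.
C_N = 0.8851·(C_{M0}−C_M) = 0.8851×1.324 = 1.17 mol/dm³.
C_P = (C_{M0}−C_M)−C_N = 0.1520 mol/dm³; S̃_{N/P} = 1.172/0.1520 = 7.71.

7.71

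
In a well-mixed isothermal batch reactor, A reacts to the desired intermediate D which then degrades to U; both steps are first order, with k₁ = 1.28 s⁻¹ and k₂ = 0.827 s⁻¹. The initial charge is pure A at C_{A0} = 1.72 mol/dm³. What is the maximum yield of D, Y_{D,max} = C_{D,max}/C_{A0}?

At the optimum, C_{D,max}/C_{A0} = (k₁/k₂)^[k₂/(k₂−k₁)].
= (1.28/0.827)^(0.827/(0.827−1.28)) = (1.548)^(-1.826) = 0.4505.

0.450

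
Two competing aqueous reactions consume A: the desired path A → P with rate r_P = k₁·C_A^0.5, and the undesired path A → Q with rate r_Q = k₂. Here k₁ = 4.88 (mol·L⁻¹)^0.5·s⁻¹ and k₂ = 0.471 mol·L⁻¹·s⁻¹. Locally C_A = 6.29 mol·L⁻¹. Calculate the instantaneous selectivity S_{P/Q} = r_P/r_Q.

S_{P/Q} = r_P/r_Q = (k₁·C_A^0.5)/(k₂) = (k₁/k₂)·C_A^0.5.
= (4.88×6.290^0.5) / (0.471) = 12.24/0.4710 = 26.0.
Since the desired path is higher order in A, keeping C_A high (PFR or concentrated feed) favours P.

26.0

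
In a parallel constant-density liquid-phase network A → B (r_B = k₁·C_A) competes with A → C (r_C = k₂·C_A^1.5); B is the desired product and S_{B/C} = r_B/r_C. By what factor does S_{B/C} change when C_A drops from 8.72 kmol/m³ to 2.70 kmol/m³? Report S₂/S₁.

S_{B/C} = (k₁/k₂)·C_A^-0.5, so S₂/S₁ = (C_{A,2}/C_{A,1})^-0.5.
= (2.70/8.72)^(-0.5) = (0.3096)^(-0.5) = 1.80.

1.80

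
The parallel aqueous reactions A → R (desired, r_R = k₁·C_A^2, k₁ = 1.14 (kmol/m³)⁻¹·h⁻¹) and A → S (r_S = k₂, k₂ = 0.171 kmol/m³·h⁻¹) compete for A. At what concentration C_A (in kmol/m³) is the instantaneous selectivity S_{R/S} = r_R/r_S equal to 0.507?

S_{R/S} = (k₁/k₂)·C_A^2 ⇒ C_A = (S·k₂/k₁)^(0.5).
= (0.507×0.171/1.14)^(0.5) = (0.07605)^(0.5) = 0.276 kmol/m³.

0.276 kmol/m³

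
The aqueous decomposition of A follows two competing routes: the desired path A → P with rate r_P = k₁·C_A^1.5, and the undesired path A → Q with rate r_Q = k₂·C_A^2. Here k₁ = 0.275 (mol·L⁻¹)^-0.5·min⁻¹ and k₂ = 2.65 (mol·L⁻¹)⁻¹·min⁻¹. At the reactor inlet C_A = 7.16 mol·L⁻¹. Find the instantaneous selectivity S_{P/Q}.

0.0388

S_{P/Q} = r_P/r_Q = (k₁·C_A^1.5)/(k₂·C_A^2) = (k₁/k₂)·C_A^-0.5.
= (0.275×7.160^1.5) / (2.65×7.160^2) = 5.269/135.9 = 0.0388.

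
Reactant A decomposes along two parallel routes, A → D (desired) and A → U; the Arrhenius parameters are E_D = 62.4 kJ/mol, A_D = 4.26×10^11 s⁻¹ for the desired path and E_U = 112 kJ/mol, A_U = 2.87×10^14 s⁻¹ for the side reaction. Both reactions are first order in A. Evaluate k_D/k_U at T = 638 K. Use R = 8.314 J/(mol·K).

17.1

k_D/k_U = (A_D/A_U)·exp[−(E_D−E_U)/(RT)] = (A_D/A_U)·exp[(E_U−E_D)/(RT)].
(E_U−E_D)/(RT) = (112−62.4)×10³/(8.314×638) = 49600/5304 = 9.351.
k_D/k_U = (4.26×10^11/2.87×10^14)·exp(9.351) = 0.001484 × 11509 = 17.1.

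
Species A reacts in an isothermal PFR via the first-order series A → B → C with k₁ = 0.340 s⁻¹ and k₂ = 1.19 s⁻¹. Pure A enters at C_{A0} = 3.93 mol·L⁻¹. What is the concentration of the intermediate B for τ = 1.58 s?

0.679 mol·L⁻¹

The intermediate concentration in a first-order A→B→C sequence is C_B = k₁C_{A0}(e^(−k₁τ) − e^(−k₂τ))/(k₂−k₁).
e^(−k₁τ) = e^(−0.340×1.58) = e^(−0.5372) = 0.5844; e^(−k₂τ) = e^(−1.880) = 0.1526.
C_B = 0.340×3.93/(1.19−0.340) × (0.5844−0.1526) = 1.572×0.4318 = 0.6788 mol·L⁻¹.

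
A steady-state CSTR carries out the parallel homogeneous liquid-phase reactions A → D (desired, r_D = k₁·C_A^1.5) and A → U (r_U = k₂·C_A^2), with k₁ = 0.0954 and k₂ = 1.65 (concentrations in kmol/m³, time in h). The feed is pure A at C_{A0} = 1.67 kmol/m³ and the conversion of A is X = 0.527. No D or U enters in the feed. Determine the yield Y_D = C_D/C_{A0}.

0.0322

Exit C_A = C_{A0}(1−X) = 1.67×0.473 = 0.7899 kmol/m³.
Rates in a CSTR are evaluated at the outlet concentration: r_D = 0.0954×0.7899^1.5 = 0.06698, r_U = 1.65×0.7899^2 = 1.030.
Fraction of consumed A going to D: r_D/(r_D+r_U) = 0.06108.
C_D = 0.06108·C_{A0}·X = 0.06108×1.67×0.527 = 0.0538 kmol/m³; Y_D = C_D/C_{A0} = 0.0322.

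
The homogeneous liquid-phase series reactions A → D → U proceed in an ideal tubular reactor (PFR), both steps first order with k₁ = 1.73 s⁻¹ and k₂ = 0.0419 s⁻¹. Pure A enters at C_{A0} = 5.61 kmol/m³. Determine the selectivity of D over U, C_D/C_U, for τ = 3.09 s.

Solving the coupled first-order balances gives C_D(τ) = [k₁/(k₂−k₁)]·C_{A0}·(e^(−k₁τ) − e^(−k₂τ)).
e^(−k₁τ) = e^(−1.73×3.09) = e^(−5.346) = 0.004769; e^(−k₂τ) = e^(−0.1295) = 0.8786.
C_D = 1.73×5.61/(0.0419−1.73) × (0.004769−0.8786) = (-5.749)×(-0.8738) = 5.024 kmol/m³.
C_A = C_{A0}e^(−k₁τ) = 0.02675 kmol/m³, so C_U = C_{A0}−C_A−C_D = 0.5596 kmol/m³; C_D/C_U = 8.98.

8.98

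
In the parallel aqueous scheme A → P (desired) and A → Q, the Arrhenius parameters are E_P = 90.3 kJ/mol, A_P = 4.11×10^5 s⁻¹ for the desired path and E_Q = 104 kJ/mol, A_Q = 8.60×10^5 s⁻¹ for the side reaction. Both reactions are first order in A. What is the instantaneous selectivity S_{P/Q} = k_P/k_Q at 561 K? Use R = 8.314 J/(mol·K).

With equal orders, S_{P/Q} = k_P/k_Q = (A_P/A_Q)·exp[(E_Q−E_P)/(RT)].
(E_Q−E_P)/(RT) = (104−90.3)×10³/(8.314×561) = 13700/4664 = 2.937.
k_P/k_Q = (4.11×10^5/8.60×10^5)·exp(2.937) = 0.4779 × 18.86 = 9.02.

9.02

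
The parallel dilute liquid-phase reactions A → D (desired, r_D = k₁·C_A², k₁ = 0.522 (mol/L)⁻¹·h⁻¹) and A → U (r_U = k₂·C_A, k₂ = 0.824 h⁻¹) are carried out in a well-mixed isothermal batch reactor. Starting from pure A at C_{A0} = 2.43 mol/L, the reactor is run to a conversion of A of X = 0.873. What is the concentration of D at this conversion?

0.932 mol/L

C_A = C_{A0}(1−X) = 0.3086 mol/L.
Along a PFR/batch, dC_U/dC_A = −r_U/(r_D+r_U) = −k₂/(k₂+k₁·C_A).
Integrating from C_{A0} to C_A: C_U = (0.824/0.522)·ln[(0.824+0.522·2.43)/(0.824+0.522·0.309)] = 1.579·ln(2.092/0.9851) = 1.189 mol/L.
Then C_D = (C_{A0}−C_A) − C_U = 2.121 − 1.189 = 0.9322 mol/L.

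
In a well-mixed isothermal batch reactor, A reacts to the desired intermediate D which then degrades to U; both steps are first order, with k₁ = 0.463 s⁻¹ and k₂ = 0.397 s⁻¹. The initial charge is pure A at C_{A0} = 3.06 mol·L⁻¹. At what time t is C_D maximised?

2.33 s

The intermediate peaks when r₁ = r₂, i.e. k₁e^(−k₁t) = k₂e^(−k₂t), giving t_opt = ln(k₂/k₁)/(k₂−k₁).
= ln(0.397/0.463)/(0.397−0.463) = ln(0.8575)/-0.06600 = -0.1538/-0.06600 = 2.33 s.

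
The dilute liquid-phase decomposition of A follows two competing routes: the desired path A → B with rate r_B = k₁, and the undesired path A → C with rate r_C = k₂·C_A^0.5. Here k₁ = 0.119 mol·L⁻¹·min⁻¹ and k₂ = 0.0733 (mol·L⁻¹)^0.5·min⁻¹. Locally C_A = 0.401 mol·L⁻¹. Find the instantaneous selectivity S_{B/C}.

2.56

S_{B/C} = r_B/r_C = (k₁)/(k₂·C_A^0.5) = (k₁/k₂)·C_A^-0.5.
= (0.119) / (0.0733×0.4010^0.5) = 0.1190/0.04642 = 2.56.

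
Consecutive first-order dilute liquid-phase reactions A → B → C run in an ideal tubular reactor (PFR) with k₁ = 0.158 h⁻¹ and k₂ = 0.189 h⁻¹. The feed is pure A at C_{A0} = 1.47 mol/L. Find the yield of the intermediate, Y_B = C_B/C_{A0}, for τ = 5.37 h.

Solving the coupled first-order balances gives C_B(τ) = [k₁/(k₂−k₁)]·C_{A0}·(e^(−k₁τ) − e^(−k₂τ)).
e^(−k₁τ) = e^(−0.158×5.37) = e^(−0.8485) = 0.4281; e^(−k₂τ) = e^(−1.015) = 0.3624.
C_B = 0.158×1.47/(0.189−0.158) × (0.4281−0.3624) = 7.492×0.06565 = 0.4918 mol/L.
Y_B = C_B/C_{A0} = 0.4918/1.47 = 0.335.

0.335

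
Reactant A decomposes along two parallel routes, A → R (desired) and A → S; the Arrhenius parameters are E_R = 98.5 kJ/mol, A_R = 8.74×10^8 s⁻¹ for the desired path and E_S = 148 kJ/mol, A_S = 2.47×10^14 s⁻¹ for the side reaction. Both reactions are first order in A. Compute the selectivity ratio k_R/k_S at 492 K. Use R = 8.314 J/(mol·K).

k_R/k_S = (A_R/A_S)·exp[−(E_R−E_S)/(RT)] = (A_R/A_S)·exp[(E_S−E_R)/(RT)].
(E_S−E_R)/(RT) = (148−98.5)×10³/(8.314×492) = 49500/4090 = 12.10.
k_R/k_S = (8.74×10^8/2.47×10^14)·exp(12.10) = 3.538×10^-6 × 1.801×10^5 = 0.637.

0.637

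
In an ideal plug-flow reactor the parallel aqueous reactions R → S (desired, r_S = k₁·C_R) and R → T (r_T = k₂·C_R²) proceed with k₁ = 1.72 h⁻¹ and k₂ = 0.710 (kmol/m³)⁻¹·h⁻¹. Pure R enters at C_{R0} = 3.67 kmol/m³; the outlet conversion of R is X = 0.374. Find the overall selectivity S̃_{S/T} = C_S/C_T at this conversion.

0.820

C_R = C_{R0}(1−X) = 2.297 kmol/m³.
Along a PFR/batch, dC_S/dC_R = −r_S/(r_S+r_T) = −k₁/(k₁+k₂·C_R).
Integrating from C_{R0} to C_R: C_S = (1.72/0.710)·ln[(1.72+0.710·3.67)/(1.72+0.710·2.30)] = 2.423·ln(4.326/3.351) = 0.6184 kmol/m³.
C_T = (C_{R0}−C_R)−C_S = 0.7542 kmol/m³; S̃_{S/T} = 0.6184/0.7542 = 0.820.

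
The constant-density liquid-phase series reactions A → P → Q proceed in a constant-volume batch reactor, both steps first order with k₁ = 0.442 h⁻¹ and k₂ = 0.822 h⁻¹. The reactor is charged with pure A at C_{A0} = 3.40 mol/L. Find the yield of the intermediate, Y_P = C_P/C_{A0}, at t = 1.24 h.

0.253

Solving the coupled first-order balances gives C_P(t) = [k₁/(k₂−k₁)]·C_{A0}·(e^(−k₁t) − e^(−k₂t)).
e^(−k₁t) = e^(−0.442×1.24) = e^(−0.5481) = 0.5781; e^(−k₂t) = e^(−1.019) = 0.3609.
C_P = 0.442×3.40/(0.822−0.442) × (0.5781−0.3609) = 3.955×0.2172 = 0.8590 mol/L.
Y_P = C_P/C_{A0} = 0.8590/3.40 = 0.253.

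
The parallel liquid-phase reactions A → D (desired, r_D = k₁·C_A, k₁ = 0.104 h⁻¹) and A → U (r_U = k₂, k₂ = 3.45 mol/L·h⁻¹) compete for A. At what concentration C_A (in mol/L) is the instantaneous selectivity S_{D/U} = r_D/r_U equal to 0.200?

6.63 mol/L

S_{D/U} = (k₁/k₂)·C_A ⇒ C_A = S·k₂/k₁.
= 0.200×3.45/0.104 = 6.63 mol/L.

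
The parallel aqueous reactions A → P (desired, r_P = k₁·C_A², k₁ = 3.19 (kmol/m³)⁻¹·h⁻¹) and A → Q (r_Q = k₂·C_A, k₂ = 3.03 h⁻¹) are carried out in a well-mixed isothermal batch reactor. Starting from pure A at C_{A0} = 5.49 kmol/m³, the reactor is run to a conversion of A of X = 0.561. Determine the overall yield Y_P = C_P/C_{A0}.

0.448

C_A = C_{A0}(1−X) = 2.410 kmol/m³.
Along a PFR/batch, dC_Q/dC_A = −r_Q/(r_P+r_Q) = −k₂/(k₂+k₁·C_A).
Integrating from C_{A0} to C_A: C_Q = (3.03/3.19)·ln[(3.03+3.19·5.49)/(3.03+3.19·2.41)] = 0.9498·ln(20.54/10.72) = 0.6179 kmol/m³.
Then C_P = (C_{A0}−C_A) − C_Q = 3.080 − 0.6179 = 2.462 kmol/m³.
Y_P = C_P/C_{A0} = 2.462/5.49 = 0.448.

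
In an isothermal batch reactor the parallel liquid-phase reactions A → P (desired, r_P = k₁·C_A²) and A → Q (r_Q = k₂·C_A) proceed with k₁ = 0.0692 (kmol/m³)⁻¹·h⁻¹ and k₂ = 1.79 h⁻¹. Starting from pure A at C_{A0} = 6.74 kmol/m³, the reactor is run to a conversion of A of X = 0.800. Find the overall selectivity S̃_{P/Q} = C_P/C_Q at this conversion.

C_A = C_{A0}(1−X) = 1.348 kmol/m³.
Along a PFR/batch, dC_Q/dC_A = −r_Q/(r_P+r_Q) = −k₂/(k₂+k₁·C_A).
Integrating from C_{A0} to C_A: C_Q = (1.79/0.0692)·ln[(1.79+0.0692·6.74)/(1.79+0.0692·1.35)] = 25.87·ln(2.256/1.883) = 4.676 kmol/m³.
Then C_P = (C_{A0}−C_A) − C_Q = 5.392 − 4.676 = 0.7163 kmol/m³.
S̃_{P/Q} = C_P/C_Q = 0.7163/4.676 = 0.153.

0.153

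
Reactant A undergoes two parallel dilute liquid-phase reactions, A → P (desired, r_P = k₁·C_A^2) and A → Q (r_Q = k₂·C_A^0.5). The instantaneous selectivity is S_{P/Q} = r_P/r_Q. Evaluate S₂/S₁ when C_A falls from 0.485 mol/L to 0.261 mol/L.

S_{P/Q} = (k₁/k₂)·C_A^1.5, so S₂/S₁ = (C_{A,2}/C_{A,1})^1.5.
= (0.261/0.485)^1.5 = (0.5381)^1.5 = 0.395.

0.395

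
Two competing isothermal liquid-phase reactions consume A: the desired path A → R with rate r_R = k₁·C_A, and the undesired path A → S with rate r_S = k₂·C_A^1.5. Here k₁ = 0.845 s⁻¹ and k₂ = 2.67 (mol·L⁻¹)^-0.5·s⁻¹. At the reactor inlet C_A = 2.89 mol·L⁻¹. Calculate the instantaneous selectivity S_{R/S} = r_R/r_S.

S_{R/S} = r_R/r_S = (k₁·C_A)/(k₂·C_A^1.5) = (k₁/k₂)·C_A^-0.5.
= (0.845×2.890) / (2.67×2.890^1.5) = 2.442/13.12 = 0.186.
The undesired path is higher order in A, so low C_A (CSTR or dilute feed) favours R.

0.186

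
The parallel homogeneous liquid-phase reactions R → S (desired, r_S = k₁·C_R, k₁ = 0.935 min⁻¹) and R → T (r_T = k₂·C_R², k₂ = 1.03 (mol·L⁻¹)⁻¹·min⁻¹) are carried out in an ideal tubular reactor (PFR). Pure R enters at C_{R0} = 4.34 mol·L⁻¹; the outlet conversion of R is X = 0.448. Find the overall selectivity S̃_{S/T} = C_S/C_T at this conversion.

C_R = C_{R0}(1−X) = 2.396 mol·L⁻¹.
Along a PFR/batch, dC_S/dC_R = −r_S/(r_S+r_T) = −k₁/(k₁+k₂·C_R).
Integrating from C_{R0} to C_R: C_S = (0.935/1.03)·ln[(0.935+1.03·4.34)/(0.935+1.03·2.40)] = 0.9078·ln(5.405/3.403) = 0.4201 mol·L⁻¹.
C_T = (C_{R0}−C_R)−C_S = 1.524 mol·L⁻¹; S̃_{S/T} = 0.4201/1.524 = 0.276.

0.276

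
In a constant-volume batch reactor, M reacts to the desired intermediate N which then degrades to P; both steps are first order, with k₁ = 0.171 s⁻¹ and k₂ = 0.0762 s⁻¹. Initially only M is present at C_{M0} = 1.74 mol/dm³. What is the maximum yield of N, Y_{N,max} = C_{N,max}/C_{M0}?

At the optimum, C_{N,max}/C_{M0} = (k₁/k₂)^[k₂/(k₂−k₁)].
= (0.171/0.0762)^(0.0762/(0.0762−0.171)) = (2.244)^(-0.8038) = 0.5222.

0.522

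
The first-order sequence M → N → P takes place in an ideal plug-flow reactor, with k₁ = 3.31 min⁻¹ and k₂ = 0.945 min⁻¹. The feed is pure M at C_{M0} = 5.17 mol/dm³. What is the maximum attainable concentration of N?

3.13 mol/dm³

Evaluating C_N at τ_opt = ln(k₂/k₁)/(k₂−k₁) gives C_{N,max}/C_{M0} = (k₁/k₂)^[k₂/(k₂−k₁)].
= (3.31/0.945)^(0.945/(0.945−3.31)) = (3.503)^(-0.3996) = 0.6060.
C_{N,max} = 0.6060×5.17 = 3.13 mol/dm³.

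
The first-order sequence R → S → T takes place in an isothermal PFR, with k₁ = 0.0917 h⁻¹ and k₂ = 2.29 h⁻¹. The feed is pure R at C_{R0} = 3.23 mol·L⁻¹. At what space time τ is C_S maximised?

1.46 h

Setting dC_S/dτ = 0 gives τ_opt = ln(k₂/k₁)/(k₂−k₁).
= ln(2.29/0.0917)/(2.29−0.0917) = ln(24.97)/2.198 = 3.218/2.198 = 1.46 h.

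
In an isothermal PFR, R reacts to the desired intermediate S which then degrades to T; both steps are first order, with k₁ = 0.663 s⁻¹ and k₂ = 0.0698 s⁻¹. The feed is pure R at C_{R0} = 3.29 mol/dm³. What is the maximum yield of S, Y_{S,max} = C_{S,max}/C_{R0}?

0.767

Evaluating C_S at τ_opt = ln(k₂/k₁)/(k₂−k₁) gives C_{S,max}/C_{R0} = (k₁/k₂)^[k₂/(k₂−k₁)].
= (0.663/0.0698)^(0.0698/(0.0698−0.663)) = (9.499)^(-0.1177) = 0.7673.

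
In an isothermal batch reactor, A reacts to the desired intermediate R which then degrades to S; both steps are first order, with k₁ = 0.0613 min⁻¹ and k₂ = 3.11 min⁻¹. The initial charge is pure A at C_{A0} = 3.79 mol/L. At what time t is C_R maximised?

For first-order series the maximum of C_R occurs at t_opt = ln(k₂/k₁)/(k₂−k₁).
= ln(3.11/0.0613)/(3.11−0.0613) = ln(50.73)/3.049 = 3.927/3.049 = 1.29 min.

1.29 min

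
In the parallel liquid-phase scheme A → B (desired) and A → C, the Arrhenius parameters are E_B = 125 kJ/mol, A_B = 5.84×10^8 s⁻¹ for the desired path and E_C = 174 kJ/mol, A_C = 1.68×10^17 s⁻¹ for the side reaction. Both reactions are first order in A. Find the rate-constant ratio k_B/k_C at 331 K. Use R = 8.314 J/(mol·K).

With equal orders, S_{B/C} = k_B/k_C = (A_B/A_C)·exp[(E_C−E_B)/(RT)].
(E_C−E_B)/(RT) = (174−125)×10³/(8.314×331) = 49000/2752 = 17.81.
k_B/k_C = (5.84×10^8/1.68×10^17)·exp(17.81) = 3.476×10^-9 × 5.406×10^7 = 0.188.

0.188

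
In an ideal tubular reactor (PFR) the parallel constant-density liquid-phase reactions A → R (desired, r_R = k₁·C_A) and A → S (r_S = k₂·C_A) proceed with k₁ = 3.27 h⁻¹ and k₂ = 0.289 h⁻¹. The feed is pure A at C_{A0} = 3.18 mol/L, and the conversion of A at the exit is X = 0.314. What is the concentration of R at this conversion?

0.917 mol/L

C_A = C_{A0}(1−X) = 2.181 mol/L.
Both paths are first order in A, so the instantaneous fraction to R is constant: dC_R/d(−C_A) = k₁/(k₁+k₂) = 0.9188.
C_R = 0.9188·(C_{A0}−C_A) = 0.9188×0.9985 = 0.917 mol/L.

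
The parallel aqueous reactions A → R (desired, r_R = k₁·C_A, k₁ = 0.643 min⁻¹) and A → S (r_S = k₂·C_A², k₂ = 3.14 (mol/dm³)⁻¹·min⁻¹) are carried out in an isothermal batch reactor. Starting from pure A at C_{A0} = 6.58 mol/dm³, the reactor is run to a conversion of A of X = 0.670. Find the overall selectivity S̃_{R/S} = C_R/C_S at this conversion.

C_A = C_{A0}(1−X) = 2.171 mol/dm³.
Along a PFR/batch, dC_R/dC_A = −r_R/(r_R+r_S) = −k₁/(k₁+k₂·C_A).
Integrating from C_{A0} to C_A: C_R = (0.643/3.14)·ln[(0.643+3.14·6.58)/(0.643+3.14·2.17)] = 0.2048·ln(21.30/7.461) = 0.2148 mol/dm³.
C_S = (C_{A0}−C_A)−C_R = 4.194 mol/dm³; S̃_{R/S} = 0.2148/4.194 = 0.0512.

0.0512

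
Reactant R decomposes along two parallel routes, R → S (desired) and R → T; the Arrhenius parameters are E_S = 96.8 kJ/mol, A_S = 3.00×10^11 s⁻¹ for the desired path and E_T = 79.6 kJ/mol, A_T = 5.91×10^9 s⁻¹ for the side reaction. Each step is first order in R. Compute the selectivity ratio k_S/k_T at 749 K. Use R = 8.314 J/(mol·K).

Since both paths have the same order in R, the concentration cancels and S_{S/T} = k_S/k_T = (A_S/A_T)·exp[(E_T−E_S)/(RT)].
(E_T−E_S)/(RT) = (79.6−96.8)×10³/(8.314×749) = -17200/6227 = -2.762.
k_S/k_T = (3.00×10^11/5.91×10^9)·exp(-2.762) = 50.76 × 0.06316 = 3.21.
Since E_S > E_T, raising the temperature improves selectivity toward S.

3.21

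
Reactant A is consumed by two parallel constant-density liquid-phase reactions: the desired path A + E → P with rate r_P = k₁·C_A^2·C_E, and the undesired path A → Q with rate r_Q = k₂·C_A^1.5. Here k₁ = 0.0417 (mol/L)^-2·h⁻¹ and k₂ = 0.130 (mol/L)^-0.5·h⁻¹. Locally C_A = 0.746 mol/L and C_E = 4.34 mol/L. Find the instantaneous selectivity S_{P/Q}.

S_{P/Q} = r_P/r_Q = (k₁·C_A^2·C_E)/(k₂·C_A^1.5) = (k₁/k₂)·C_A^0.5·C_E.
= (0.0417×0.7460^2×4.340) / (0.130×0.7460^1.5) = 0.1007/0.08376 = 1.20.

1.20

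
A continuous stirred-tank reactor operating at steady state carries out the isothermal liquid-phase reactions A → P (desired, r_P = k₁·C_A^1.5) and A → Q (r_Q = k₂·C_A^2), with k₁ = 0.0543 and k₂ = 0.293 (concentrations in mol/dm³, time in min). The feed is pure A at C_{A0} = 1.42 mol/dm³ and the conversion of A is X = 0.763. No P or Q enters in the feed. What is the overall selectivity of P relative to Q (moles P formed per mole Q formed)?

Exit C_A = C_{A0}(1−X) = 1.42×0.237 = 0.3365 mol/dm³.
A CSTR operates uniformly at the exit composition, giving r_P = 0.01060 and r_Q = 0.03318 (each k·C_A^n at C_A = 0.3365).
Overall selectivity = C_P/C_Q = r_Pτ/(r_Qτ) = r_P/r_Q = 0.319.

0.319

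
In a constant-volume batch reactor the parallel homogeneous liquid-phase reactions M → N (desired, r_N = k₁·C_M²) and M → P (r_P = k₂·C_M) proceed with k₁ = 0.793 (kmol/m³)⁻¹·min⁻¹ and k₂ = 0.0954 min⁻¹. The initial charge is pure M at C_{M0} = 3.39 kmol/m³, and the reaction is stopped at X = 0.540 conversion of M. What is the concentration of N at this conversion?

C_M = C_{M0}(1−X) = 1.559 kmol/m³.
Along a PFR/batch, dC_P/dC_M = −r_P/(r_N+r_P) = −k₂/(k₂+k₁·C_M).
Integrating from C_{M0} to C_M: C_P = (0.0954/0.793)·ln[(0.0954+0.793·3.39)/(0.0954+0.793·1.56)] = 0.1203·ln(2.784/1.332) = 0.08867 kmol/m³.
Then C_N = (C_{M0}−C_M) − C_P = 1.831 − 0.08867 = 1.742 kmol/m³.

1.74 kmol/m³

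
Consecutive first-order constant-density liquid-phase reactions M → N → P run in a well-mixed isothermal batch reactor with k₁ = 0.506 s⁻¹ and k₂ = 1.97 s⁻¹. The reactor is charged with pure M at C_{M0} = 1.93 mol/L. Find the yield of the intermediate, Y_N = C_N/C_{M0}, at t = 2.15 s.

For first-order series with pure M initially, C_N(t) = k₁C_{M0}/(k₂−k₁)·(e^(−k₁t) − e^(−k₂t)).
e^(−k₁t) = e^(−0.506×2.15) = e^(−1.088) = 0.3369; e^(−k₂t) = e^(−4.236) = 0.01447.
C_N = 0.506×1.93/(1.97−0.506) × (0.3369−0.01447) = 0.6671×0.3225 = 0.2151 mol/L.
Y_N = C_N/C_{M0} = 0.2151/1.93 = 0.111.

0.111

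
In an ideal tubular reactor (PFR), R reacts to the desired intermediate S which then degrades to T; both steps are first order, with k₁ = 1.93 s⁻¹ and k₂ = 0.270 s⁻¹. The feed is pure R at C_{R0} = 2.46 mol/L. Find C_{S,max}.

At the optimum, C_{S,max}/C_{R0} = (k₁/k₂)^[k₂/(k₂−k₁)].
= (1.93/0.270)^(0.270/(0.270−1.93)) = (7.148)^(-0.1627) = 0.7262.
C_{S,max} = 0.7262×2.46 = 1.79 mol/L.

1.79 mol/L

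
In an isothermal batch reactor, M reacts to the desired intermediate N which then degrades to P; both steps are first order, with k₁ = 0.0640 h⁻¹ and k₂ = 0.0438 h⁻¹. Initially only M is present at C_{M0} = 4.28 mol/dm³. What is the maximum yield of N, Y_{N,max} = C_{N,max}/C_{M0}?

0.439

For a first-order series the maximum intermediate yield is C_{N,max}/C_{M0} = (k₁/k₂)^[k₂/(k₂−k₁)].
= (0.0640/0.0438)^(0.0438/(0.0438−0.0640)) = (1.461)^(-2.168) = 0.4394.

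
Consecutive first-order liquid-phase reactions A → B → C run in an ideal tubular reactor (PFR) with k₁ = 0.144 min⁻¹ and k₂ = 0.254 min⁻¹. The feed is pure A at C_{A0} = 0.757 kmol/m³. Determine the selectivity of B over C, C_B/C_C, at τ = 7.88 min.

0.562

The intermediate concentration in a first-order A→B→C sequence is C_B = k₁C_{A0}(e^(−k₁τ) − e^(−k₂τ))/(k₂−k₁).
e^(−k₁τ) = e^(−0.144×7.88) = e^(−1.135) = 0.3215; e^(−k₂τ) = e^(−2.002) = 0.1351.
C_B = 0.144×0.757/(0.254−0.144) × (0.3215−0.1351) = 0.9910×0.1864 = 0.1847 kmol/m³.
C_A = C_{A0}e^(−k₁τ) = 0.2434 kmol/m³, so C_C = C_{A0}−C_A−C_B = 0.3289 kmol/m³; C_B/C_C = 0.562.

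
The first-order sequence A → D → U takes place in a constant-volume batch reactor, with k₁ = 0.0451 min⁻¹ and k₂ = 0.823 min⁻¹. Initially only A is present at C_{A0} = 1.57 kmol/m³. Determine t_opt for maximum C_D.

3.73 min

The intermediate peaks when r₁ = r₂, i.e. k₁e^(−k₁t) = k₂e^(−k₂t), giving t_opt = ln(k₂/k₁)/(k₂−k₁).
= ln(0.823/0.0451)/(0.823−0.0451) = ln(18.25)/0.7779 = 2.904/0.7779 = 3.73 min.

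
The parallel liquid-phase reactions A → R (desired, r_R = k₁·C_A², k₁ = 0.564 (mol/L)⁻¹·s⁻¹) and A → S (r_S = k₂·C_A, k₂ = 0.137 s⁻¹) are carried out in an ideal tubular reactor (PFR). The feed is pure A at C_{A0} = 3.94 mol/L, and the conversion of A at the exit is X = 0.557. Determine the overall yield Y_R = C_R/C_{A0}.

C_A = C_{A0}(1−X) = 1.745 mol/L.
Along a PFR/batch, dC_S/dC_A = −r_S/(r_R+r_S) = −k₂/(k₂+k₁·C_A).
Integrating from C_{A0} to C_A: C_S = (0.137/0.564)·ln[(0.137+0.564·3.94)/(0.137+0.564·1.75)] = 0.2429·ln(2.359/1.121) = 0.1807 mol/L.
Then C_R = (C_{A0}−C_A) − C_S = 2.195 − 0.1807 = 2.014 mol/L.
Y_R = C_R/C_{A0} = 2.014/3.94 = 0.511.

0.511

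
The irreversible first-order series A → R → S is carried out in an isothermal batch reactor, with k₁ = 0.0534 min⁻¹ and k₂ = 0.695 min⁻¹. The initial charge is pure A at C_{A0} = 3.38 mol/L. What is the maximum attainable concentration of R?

0.210 mol/L

At the optimum, C_{R,max}/C_{A0} = (k₁/k₂)^[k₂/(k₂−k₁)].
= (0.0534/0.695)^(0.695/(0.695−0.0534)) = (0.07683)^(1.083) = 0.06206.
C_{R,max} = 0.06206×3.38 = 0.210 mol/L.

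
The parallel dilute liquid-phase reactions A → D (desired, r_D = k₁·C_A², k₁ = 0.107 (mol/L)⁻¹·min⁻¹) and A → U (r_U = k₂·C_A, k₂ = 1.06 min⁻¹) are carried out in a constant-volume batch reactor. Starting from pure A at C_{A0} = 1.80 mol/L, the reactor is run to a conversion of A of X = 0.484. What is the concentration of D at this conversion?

0.105 mol/L

C_A = C_{A0}(1−X) = 0.9288 mol/L.
Along a PFR/batch, dC_U/dC_A = −r_U/(r_D+r_U) = −k₂/(k₂+k₁·C_A).
Integrating from C_{A0} to C_A: C_U = (1.06/0.107)·ln[(1.06+0.107·1.80)/(1.06+0.107·0.929)] = 9.907·ln(1.253/1.159) = 0.7661 mol/L.
Then C_D = (C_{A0}−C_A) − C_U = 0.8712 − 0.7661 = 0.1051 mol/L.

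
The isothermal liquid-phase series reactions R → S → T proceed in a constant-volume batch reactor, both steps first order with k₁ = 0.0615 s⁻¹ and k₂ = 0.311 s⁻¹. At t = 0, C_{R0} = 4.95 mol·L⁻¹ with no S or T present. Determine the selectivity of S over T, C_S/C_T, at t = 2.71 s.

2.01

Solving the coupled first-order balances gives C_S(t) = [k₁/(k₂−k₁)]·C_{R0}·(e^(−k₁t) − e^(−k₂t)).
e^(−k₁t) = e^(−0.0615×2.71) = e^(−0.1667) = 0.8465; e^(−k₂t) = e^(−0.8428) = 0.4305.
C_S = 0.0615×4.95/(0.311−0.0615) × (0.8465−0.4305) = 1.220×0.4160 = 0.5076 mol·L⁻¹.
C_R = C_{R0}e^(−k₁t) = 4.190 mol·L⁻¹, so C_T = C_{R0}−C_R−C_S = 0.2523 mol·L⁻¹; C_S/C_T = 2.01.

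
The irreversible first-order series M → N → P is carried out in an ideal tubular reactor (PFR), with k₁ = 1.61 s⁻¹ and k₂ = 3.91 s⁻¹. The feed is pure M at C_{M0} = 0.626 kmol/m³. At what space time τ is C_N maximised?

For first-order series the maximum of C_N occurs at τ_opt = ln(k₂/k₁)/(k₂−k₁).
= ln(3.91/1.61)/(3.91−1.61) = ln(2.429)/2.300 = 0.8873/2.300 = 0.386 s.

0.386 s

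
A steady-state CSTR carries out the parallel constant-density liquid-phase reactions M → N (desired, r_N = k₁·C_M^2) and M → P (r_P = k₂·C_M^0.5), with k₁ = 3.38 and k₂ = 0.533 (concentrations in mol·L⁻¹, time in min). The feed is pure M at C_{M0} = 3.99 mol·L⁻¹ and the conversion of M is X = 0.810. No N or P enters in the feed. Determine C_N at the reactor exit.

Exit C_M = C_{M0}(1−X) = 3.99×0.190 = 0.7581 mol·L⁻¹.
In a CSTR the entire volume is at exit conditions, so r_N = 3.38×0.7581^2 = 1.943 and r_P = 0.533×0.7581^0.5 = 0.4641.
Fraction of consumed M going to N: r_N/(r_N+r_P) = 0.8072.
C_N = 0.8072·C_{M0}·X = 0.8072×3.99×0.810 = 2.61 mol·L⁻¹.

2.61 mol·L⁻¹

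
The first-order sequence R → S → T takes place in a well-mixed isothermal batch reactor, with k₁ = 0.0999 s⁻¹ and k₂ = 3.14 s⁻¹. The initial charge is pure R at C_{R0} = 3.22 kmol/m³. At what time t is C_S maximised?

The intermediate peaks when r₁ = r₂, i.e. k₁e^(−k₁t) = k₂e^(−k₂t), giving t_opt = ln(k₂/k₁)/(k₂−k₁).
= ln(3.14/0.0999)/(3.14−0.0999) = ln(31.43)/3.040 = 3.448/3.040 = 1.13 s.

1.13 s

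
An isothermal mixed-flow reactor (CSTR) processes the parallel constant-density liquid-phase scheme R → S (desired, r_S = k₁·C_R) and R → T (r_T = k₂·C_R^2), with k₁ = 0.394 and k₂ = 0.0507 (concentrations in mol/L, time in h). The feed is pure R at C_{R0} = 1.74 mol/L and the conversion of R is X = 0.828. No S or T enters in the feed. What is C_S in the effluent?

1.39 mol/L

Exit C_R = C_{R0}(1−X) = 1.74×0.172 = 0.2993 mol/L.
Rates in a CSTR are evaluated at the outlet concentration: r_S = 0.394×0.2993 = 0.1179, r_T = 0.0507×0.2993^2 = 0.004541.
Fraction of consumed R going to S: r_S/(r_S+r_T) = 0.9629.
C_S = 0.9629·C_{R0}·X = 0.9629×1.74×0.828 = 1.39 mol/L.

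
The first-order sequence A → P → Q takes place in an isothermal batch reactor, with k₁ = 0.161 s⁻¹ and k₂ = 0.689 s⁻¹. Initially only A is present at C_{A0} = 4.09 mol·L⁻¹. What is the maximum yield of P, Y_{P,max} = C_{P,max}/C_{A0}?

0.150

At the optimum, C_{P,max}/C_{A0} = (k₁/k₂)^[k₂/(k₂−k₁)].
= (0.161/0.689)^(0.689/(0.689−0.161)) = (0.2337)^(1.305) = 0.1500.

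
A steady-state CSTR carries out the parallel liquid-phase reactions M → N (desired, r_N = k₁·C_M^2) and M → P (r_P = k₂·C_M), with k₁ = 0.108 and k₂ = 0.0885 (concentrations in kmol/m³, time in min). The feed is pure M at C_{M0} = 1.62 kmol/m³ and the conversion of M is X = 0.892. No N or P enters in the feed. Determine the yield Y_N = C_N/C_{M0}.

Exit C_M = C_{M0}(1−X) = 1.62×0.108 = 0.1750 kmol/m³.
A CSTR operates uniformly at the exit composition, giving r_N = 0.003306 and r_P = 0.01548 (each k·C_M^n at C_M = 0.1750).
Fraction of consumed M going to N: r_N/(r_N+r_P) = 0.1759.
C_N = 0.1759·C_{M0}·X = 0.1759×1.62×0.892 = 0.254 kmol/m³; Y_N = C_N/C_{M0} = 0.157.

0.157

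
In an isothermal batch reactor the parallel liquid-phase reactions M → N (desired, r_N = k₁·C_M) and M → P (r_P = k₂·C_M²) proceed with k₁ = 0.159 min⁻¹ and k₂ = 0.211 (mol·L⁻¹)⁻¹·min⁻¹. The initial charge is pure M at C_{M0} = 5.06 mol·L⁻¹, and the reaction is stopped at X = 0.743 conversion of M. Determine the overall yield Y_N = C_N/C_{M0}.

C_M = C_{M0}(1−X) = 1.300 mol·L⁻¹.
Along a PFR/batch, dC_N/dC_M = −r_N/(r_N+r_P) = −k₁/(k₁+k₂·C_M).
Integrating from C_{M0} to C_M: C_N = (0.159/0.211)·ln[(0.159+0.211·5.06)/(0.159+0.211·1.30)] = 0.7536·ln(1.227/0.4334) = 0.7840 mol·L⁻¹.
Y_N = C_N/C_{M0} = 0.7840/5.06 = 0.155.

0.155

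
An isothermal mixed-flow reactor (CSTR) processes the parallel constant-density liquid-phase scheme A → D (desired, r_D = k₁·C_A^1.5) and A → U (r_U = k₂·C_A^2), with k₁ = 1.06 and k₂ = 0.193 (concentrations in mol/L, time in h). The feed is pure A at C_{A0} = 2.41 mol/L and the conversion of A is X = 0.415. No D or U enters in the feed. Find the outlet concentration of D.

0.822 mol/L

Exit C_A = C_{A0}(1−X) = 2.41×0.585 = 1.410 mol/L.
In a CSTR the entire volume is at exit conditions, so r_D = 1.06×1.410^1.5 = 1.774 and r_U = 0.193×1.410^2 = 0.3836.
Fraction of consumed A going to D: r_D/(r_D+r_U) = 0.8222.
C_D = 0.8222·C_{A0}·X = 0.8222×2.41×0.415 = 0.822 mol/L.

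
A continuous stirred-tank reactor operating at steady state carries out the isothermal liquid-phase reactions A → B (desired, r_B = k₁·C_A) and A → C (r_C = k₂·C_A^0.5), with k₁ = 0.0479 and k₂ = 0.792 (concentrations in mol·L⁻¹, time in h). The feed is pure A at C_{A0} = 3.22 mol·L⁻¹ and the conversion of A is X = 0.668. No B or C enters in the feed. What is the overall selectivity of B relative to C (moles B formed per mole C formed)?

0.0625

Exit C_A = C_{A0}(1−X) = 3.22×0.332 = 1.069 mol·L⁻¹.
In a CSTR the entire volume is at exit conditions, so r_B = 0.0479×1.069 = 0.05121 and r_C = 0.792×1.069^0.5 = 0.8189.
Overall selectivity = C_B/C_C = r_Bτ/(r_Cτ) = r_B/r_C = 0.0625.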